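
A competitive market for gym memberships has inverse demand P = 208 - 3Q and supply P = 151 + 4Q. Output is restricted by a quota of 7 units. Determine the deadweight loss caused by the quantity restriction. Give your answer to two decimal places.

4.57

Without the quota, 208 - 3Q = 151 + 4Q gives Q* = 8.1429.
At Q = 7 the demand price is 208 - 3(7) = 187 and the supply price is 151 + 4(7) = 179.
DWL = (1/2)(gap between curves at 7) x (Q* - 7) = (1/2)(8)(1.1429) = 4.5714.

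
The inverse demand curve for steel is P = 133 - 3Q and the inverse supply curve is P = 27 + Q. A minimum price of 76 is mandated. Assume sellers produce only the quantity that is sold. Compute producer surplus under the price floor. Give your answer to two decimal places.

Without the control, 133 - 3Q = 27 + Q so Q* = 26.5 and P* = 53.5.
At P = 76, buyers demand (133 - 76)/3 = 19 while sellers would supply more, so the quantity traded is 19 at price 76.
The supply price at Q = 19 is 46. PS is the trapezoid between 76 and supply over [0, 19]: (1/2)[(76 - 27) + (76 - 46)](19) = 750.5.

750.50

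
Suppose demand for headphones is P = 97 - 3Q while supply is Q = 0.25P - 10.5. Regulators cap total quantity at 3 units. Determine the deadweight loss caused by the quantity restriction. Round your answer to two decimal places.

Rewriting supply in inverse form: P = 42 + 4Q.
Unrestricted equilibrium: Q* = (97 - 42)/(3 + 4) = 7.8571.
At Q = 3 the demand price is 97 - 3(3) = 88 and the supply price is 42 + 4(3) = 54.
Deadweight loss is the triangle between the curves from 3 to 7.8571: (1/2)(88 - 54)(7.8571 - 3) = 82.5714.

82.57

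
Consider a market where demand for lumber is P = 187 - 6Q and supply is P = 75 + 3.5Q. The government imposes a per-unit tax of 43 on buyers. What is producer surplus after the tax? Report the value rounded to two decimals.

Pre-tax equilibrium: 187 - 6Q = 75 + 3.5Q gives Q* = 11.7895, P* = 116.2632.
With the tax, buyers' net willingness to pay falls by 43: (187 - 43) - 6Q = 75 + 3.5Q, so Q_t = 7.2632. Buyers pay P_b = 143.4211; sellers receive P_s = P_b - 43 = 100.4211.
PS = (1/2)(Q_t)(P_s - 75) = (1/2)(7.2632)(25.4211) = 92.3186.

92.32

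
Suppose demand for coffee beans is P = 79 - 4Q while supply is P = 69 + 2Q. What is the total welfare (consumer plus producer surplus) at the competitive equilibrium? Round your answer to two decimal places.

8.33

Set 79 - 4Q = 69 + 2Q, which gives 10 = 6Q, so Q* = 1.6667 and P* = 79 - 4(1.6667) = 72.3333.
CS = (1/2)(1.6667)(6.6667) = 5.5556 and PS = (1/2)(1.6667)(3.3333) = 2.7778, so total surplus = 8.3333.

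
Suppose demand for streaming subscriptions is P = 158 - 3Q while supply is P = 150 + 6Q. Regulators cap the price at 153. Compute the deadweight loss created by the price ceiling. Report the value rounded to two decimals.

Without the control, 158 - 3Q = 150 + 6Q so Q* = 0.8889 and P* = 155.3333.
At P = 153, sellers supply (153 - 150)/6 = 0.5 while buyers want more, so the quantity traded is 0.5 at price 153.
The lost-trades triangle has base Q* - 0.5 = 0.3889 and height equal to the gap between the curves at Q = 0.5, which is 156.5 - 153 = 3.5. DWL = (1/2)(0.3889)(3.5) = 0.6806.

0.68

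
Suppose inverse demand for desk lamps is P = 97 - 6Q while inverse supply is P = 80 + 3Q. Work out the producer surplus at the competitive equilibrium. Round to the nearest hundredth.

5.35

Set 97 - 6Q = 80 + 3Q, which gives 17 = 9Q, so Q* = 1.8889 and P* = 97 - 6(1.8889) = 85.6667.
PS is the area between P* and the supply curve from 0 to Q*: (1/2)(1.8889)(5.6667) = 5.3519.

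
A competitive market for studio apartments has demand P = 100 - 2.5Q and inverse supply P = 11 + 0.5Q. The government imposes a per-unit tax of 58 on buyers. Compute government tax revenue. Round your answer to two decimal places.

Pre-tax equilibrium: 100 - 2.5Q = 11 + 0.5Q gives Q* = 29.6667, P* = 25.8333.
With the tax, buyers' net willingness to pay falls by 58: (100 - 58) - 2.5Q = 11 + 0.5Q, so Q_t = 10.3333. Buyers pay P_b = 74.1667; sellers receive P_s = P_b - 58 = 16.1667.
Revenue is the tax times quantity traded: 58 x 10.3333 = 599.3333.

599.33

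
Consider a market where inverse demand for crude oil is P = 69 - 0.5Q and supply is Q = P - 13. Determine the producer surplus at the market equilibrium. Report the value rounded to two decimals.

696.89

Rewriting supply in inverse form: P = 13 + Q.
Setting demand equal to supply, 56 = 1.5Q, so Q* = 37.3333 and P* = 50.3333.
Producer surplus is the triangle above supply below P*: (1/2)(37.3333)(50.3333 - 13) = (1/2)(37.3333)(37.3333) = 696.8889.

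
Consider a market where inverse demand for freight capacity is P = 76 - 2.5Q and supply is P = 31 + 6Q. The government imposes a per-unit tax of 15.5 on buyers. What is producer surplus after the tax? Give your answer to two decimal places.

36.13

Pre-tax equilibrium: 76 - 2.5Q = 31 + 6Q gives Q* = 5.2941, P* = 62.7647.
A tax on buyers shifts demand down by 15.5: (76 - 15.5) - 2.5Q = 31 + 6Q, so Q_t = 3.4706. Buyers pay P_b = 67.3235; sellers receive P_s = P_b - 15.5 = 51.8235.
PS = (1/2)(Q_t)(P_s - 31) = (1/2)(3.4706)(20.8235) = 36.1349.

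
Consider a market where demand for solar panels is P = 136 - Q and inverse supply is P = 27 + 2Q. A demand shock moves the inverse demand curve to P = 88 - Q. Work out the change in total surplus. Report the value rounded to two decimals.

-1360.00

Initial equilibrium: Q_0 = 36.3333, P_0 = 99.6667; CS_0 = (1/2)(36.3333)(36.3333) = 660.0556, PS_0 = (1/2)(36.3333)(72.6667) = 1320.1111.
New equilibrium: 88 - Q = 27 + 2Q gives Q_1 = 20.3333, P_1 = 67.6667; CS_1 = 206.7222, PS_1 = 413.4444.
Change in total surplus = (206.7222 + 413.4444) - (660.0556 + 1320.1111) = -1360.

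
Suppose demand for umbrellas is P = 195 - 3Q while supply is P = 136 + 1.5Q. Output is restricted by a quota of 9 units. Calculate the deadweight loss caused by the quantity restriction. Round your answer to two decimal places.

Without the quota, 195 - 3Q = 136 + 1.5Q gives Q* = 13.1111.
At Q = 9 the demand price is 195 - 3(9) = 168 and the supply price is 136 + 1.5(9) = 149.5.
Deadweight loss is the triangle between the curves from 9 to 13.1111: (1/2)(168 - 149.5)(13.1111 - 9) = 38.0278.

38.03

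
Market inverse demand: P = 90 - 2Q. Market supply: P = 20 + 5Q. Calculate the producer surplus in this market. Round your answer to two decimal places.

Setting demand equal to supply, 70 = 7Q, so Q* = 10 and P* = 70.
Producer surplus is the triangle above supply below P*: (1/2)(10)(70 - 20) = (1/2)(10)(50) = 250.

250.00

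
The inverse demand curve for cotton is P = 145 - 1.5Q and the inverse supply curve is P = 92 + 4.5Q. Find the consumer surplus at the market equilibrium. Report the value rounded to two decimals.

58.52

Setting demand equal to supply, 53 = 6Q, so Q* = 8.8333 and P* = 131.75.
CS is the area between the demand curve and P* from 0 to Q*: (1/2)(8.8333)(13.25) = 58.5208.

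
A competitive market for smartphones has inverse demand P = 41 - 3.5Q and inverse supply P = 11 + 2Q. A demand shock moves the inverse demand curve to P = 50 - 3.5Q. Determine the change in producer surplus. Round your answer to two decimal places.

20.53

Initial equilibrium: Q_0 = 5.4545, P_0 = 21.9091; CS_0 = (1/2)(5.4545)(19.0909) = 52.0661, PS_0 = (1/2)(5.4545)(10.9091) = 29.7521.
New equilibrium: 50 - 3.5Q = 11 + 2Q gives Q_1 = 7.0909, P_1 = 25.1818; CS_1 = 87.9917, PS_1 = 50.281.
Change in producer surplus = 50.281 - 29.7521 = 20.5289.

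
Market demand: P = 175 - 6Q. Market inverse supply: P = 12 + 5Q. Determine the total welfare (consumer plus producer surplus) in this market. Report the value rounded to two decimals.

Equilibrium: 175 - 6Q = 12 + 5Q, so Q* = 14.8182 and P* = 86.0909.
CS = (1/2)(14.8182)(88.9091) = 658.7355 and PS = (1/2)(14.8182)(74.0909) = 548.9463, so total surplus = 1207.6818.

1207.68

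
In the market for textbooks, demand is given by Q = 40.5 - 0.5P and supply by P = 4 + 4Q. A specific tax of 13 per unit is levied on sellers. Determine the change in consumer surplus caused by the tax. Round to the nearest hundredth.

Rewriting demand in inverse form: P = 81 - 2Q.
Pre-tax equilibrium: 81 - 2Q = 4 + 4Q gives Q* = 12.8333, P* = 55.3333.
With the tax, sellers need 13 more per unit: 81 - 2Q = 4 + 4Q + 13, so Q_t = 10.6667. Buyers pay P_b = 59.6667; sellers receive P_s = P_b - 13 = 46.6667.
Consumers lose the trapezoid between P* and P_b out to Q_t plus the triangle from Q_t to Q*: change in CS = 113.7778 - 164.6944 = -50.9167.

-50.92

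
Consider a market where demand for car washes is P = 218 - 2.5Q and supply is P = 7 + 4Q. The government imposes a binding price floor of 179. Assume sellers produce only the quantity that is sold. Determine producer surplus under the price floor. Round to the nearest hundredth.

2196.48

Without the control, 218 - 2.5Q = 7 + 4Q so Q* = 32.4615 and P* = 136.8462.
At the floor price 179, quantity demanded is (218 - 179)/2.5 = 15.6; demand is the short side, so Q = 15.6 trades at P = 179.
The supply price at Q = 15.6 is 69.4. PS is the trapezoid between 179 and supply over [0, 15.6]: (1/2)[(179 - 7) + (179 - 69.4)](15.6) = 2196.48.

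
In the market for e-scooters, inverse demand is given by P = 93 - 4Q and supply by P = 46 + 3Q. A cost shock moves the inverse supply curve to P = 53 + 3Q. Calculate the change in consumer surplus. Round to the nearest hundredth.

-24.86

Initial equilibrium: Q_0 = 6.7143, P_0 = 66.1429; CS_0 = (1/2)(6.7143)(26.8571) = 90.1633, PS_0 = (1/2)(6.7143)(20.1429) = 67.6224.
New equilibrium: 93 - 4Q = 53 + 3Q gives Q_1 = 5.7143, P_1 = 70.1429; CS_1 = 65.3061, PS_1 = 48.9796.
Change in consumer surplus = 65.3061 - 90.1633 = -24.8571.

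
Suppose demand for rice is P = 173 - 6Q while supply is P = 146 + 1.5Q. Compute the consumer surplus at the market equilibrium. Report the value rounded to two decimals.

38.88

Equilibrium: 173 - 6Q = 146 + 1.5Q, so Q* = 3.6 and P* = 151.4.
The demand choke price is 173, so CS = (1/2)(Q*)(173 - P*) = (1/2)(3.6)(21.6) = 38.88.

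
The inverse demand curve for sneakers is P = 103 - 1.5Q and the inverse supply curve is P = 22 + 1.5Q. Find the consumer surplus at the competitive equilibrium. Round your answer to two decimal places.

Equilibrium: 103 - 1.5Q = 22 + 1.5Q, so Q* = 27 and P* = 62.5.
Consumer surplus is the triangle under demand above P*: (1/2)(27)(103 - 62.5) = (1/2)(27)(40.5) = 546.75.

546.75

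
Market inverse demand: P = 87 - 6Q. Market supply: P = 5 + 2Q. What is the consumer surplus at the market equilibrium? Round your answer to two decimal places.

315.19

Equilibrium: 87 - 6Q = 5 + 2Q, so Q* = 10.25 and P* = 25.5.
Consumer surplus is the triangle under demand above P*: (1/2)(10.25)(87 - 25.5) = (1/2)(10.25)(61.5) = 315.1875.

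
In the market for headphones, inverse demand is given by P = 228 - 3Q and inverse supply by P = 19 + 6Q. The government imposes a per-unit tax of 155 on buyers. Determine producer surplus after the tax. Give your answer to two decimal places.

108.00

Without the tax, 228 - 3Q = 19 + 6Q so Q* = 23.2222 and P* = 158.3333.
A tax on buyers shifts demand down by 155: (228 - 155) - 3Q = 19 + 6Q, so Q_t = 6. Buyers pay P_b = 210; sellers receive P_s = P_b - 155 = 55.
PS = (1/2)(Q_t)(P_s - 19) = (1/2)(6)(36) = 108.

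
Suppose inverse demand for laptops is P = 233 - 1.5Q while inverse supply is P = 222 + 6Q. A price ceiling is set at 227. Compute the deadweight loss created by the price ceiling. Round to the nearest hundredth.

1.50

Without the control, 233 - 1.5Q = 222 + 6Q so Q* = 1.4667 and P* = 230.8.
At P = 227, sellers supply (227 - 222)/6 = 0.8333 while buyers want more, so the quantity traded is 0.8333 at price 227.
At Q = 0.8333 the demand price is 231.75 and the supply price is 227. Deadweight loss is the triangle between the curves from 0.8333 to 1.4667: (1/2)(231.75 - 227)(1.4667 - 0.8333) = 1.5042.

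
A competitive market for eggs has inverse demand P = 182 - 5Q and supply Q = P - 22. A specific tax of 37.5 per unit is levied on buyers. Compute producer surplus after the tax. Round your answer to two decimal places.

Rewriting supply in inverse form: P = 22 + Q.
Pre-tax equilibrium: 182 - 5Q = 22 + Q gives Q* = 26.6667, P* = 48.6667.
A tax on buyers shifts demand down by 37.5: (182 - 37.5) - 5Q = 22 + Q, so Q_t = 20.4167. Buyers pay P_b = 79.9167; sellers receive P_s = P_b - 37.5 = 42.4167.
Producer surplus is the triangle above supply below P_s: (1/2)(20.4167)(42.4167 - 22) = 208.4201.

208.42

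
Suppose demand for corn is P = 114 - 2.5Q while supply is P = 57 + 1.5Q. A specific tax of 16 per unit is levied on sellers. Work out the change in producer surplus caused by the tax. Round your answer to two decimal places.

Pre-tax equilibrium: 114 - 2.5Q = 57 + 1.5Q gives Q* = 14.25, P* = 78.375.
With the tax, sellers need 16 more per unit: 114 - 2.5Q = 57 + 1.5Q + 16, so Q_t = 10.25. Buyers pay P_b = 88.375; sellers receive P_s = P_b - 16 = 72.375.
Producers lose the trapezoid between P_s and P* out to Q_t plus the triangle from Q_t to Q*: change in PS = 78.7969 - 152.2969 = -73.5.

-73.50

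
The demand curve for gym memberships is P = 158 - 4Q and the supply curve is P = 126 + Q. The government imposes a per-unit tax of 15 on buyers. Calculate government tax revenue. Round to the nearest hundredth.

Pre-tax equilibrium: 158 - 4Q = 126 + Q gives Q* = 6.4, P* = 132.4.
With the tax, buyers' net willingness to pay falls by 15: (158 - 15) - 4Q = 126 + Q, so Q_t = 3.4. Buyers pay P_b = 144.4; sellers receive P_s = P_b - 15 = 129.4.
Tax revenue = t x Q_t = 15 x 3.4 = 51.

51.00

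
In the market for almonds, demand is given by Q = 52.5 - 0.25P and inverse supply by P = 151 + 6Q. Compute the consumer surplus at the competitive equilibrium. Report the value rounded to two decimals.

Rewriting demand in inverse form: P = 210 - 4Q.
Set 210 - 4Q = 151 + 6Q, which gives 59 = 10Q, so Q* = 5.9 and P* = 210 - 4(5.9) = 186.4.
Consumer surplus is the triangle under demand above P*: (1/2)(5.9)(210 - 186.4) = (1/2)(5.9)(23.6) = 69.62.

69.62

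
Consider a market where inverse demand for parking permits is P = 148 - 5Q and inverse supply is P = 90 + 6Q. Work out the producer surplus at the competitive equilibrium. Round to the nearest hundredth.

Equilibrium: 148 - 5Q = 90 + 6Q, so Q* = 5.2727 and P* = 121.6364.
Producer surplus is the triangle above supply below P*: (1/2)(5.2727)(121.6364 - 90) = (1/2)(5.2727)(31.6364) = 83.405.

83.40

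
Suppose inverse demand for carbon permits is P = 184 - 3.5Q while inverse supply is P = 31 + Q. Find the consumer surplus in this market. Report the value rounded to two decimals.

Set 184 - 3.5Q = 31 + Q, which gives 153 = 4.5Q, so Q* = 34 and P* = 184 - 3.5(34) = 65.
CS is the area between the demand curve and P* from 0 to Q*: (1/2)(34)(119) = 2023.

2023.00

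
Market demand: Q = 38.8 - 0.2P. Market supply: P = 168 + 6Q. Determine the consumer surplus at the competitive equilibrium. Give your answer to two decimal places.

Rewriting demand in inverse form: P = 194 - 5Q.
Setting demand equal to supply, 26 = 11Q, so Q* = 2.3636 and P* = 182.1818.
Consumer surplus is the triangle under demand above P*: (1/2)(2.3636)(194 - 182.1818) = (1/2)(2.3636)(11.8182) = 13.9669.

13.97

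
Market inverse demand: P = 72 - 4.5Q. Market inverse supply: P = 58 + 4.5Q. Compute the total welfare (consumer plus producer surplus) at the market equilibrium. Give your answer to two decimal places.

10.89

Setting demand equal to supply, 14 = 9Q, so Q* = 1.5556 and P* = 65.
Total surplus is the full triangle between the curves from 0 to Q*: (1/2)(1.5556)(72 - 58) = 10.8889.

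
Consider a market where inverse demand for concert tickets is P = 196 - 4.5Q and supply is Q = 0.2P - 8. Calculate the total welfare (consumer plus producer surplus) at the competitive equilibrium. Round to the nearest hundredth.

1280.84

Rewriting supply in inverse form: P = 40 + 5Q.
Setting demand equal to supply, 156 = 9.5Q, so Q* = 16.4211 and P* = 122.1053.
Total surplus is the full triangle between the curves from 0 to Q*: (1/2)(16.4211)(196 - 40) = 1280.8421.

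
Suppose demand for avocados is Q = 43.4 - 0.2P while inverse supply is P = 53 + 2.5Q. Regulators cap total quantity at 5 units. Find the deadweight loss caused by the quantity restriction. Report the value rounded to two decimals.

Rewriting demand in inverse form: P = 217 - 5Q.
Unrestricted equilibrium: Q* = (217 - 53)/(5 + 2.5) = 21.8667.
At Q = 5 the demand price is 217 - 5(5) = 192 and the supply price is 53 + 2.5(5) = 65.5.
DWL = (1/2)(gap between curves at 5) x (Q* - 5) = (1/2)(126.5)(16.8667) = 1066.8167.

1066.82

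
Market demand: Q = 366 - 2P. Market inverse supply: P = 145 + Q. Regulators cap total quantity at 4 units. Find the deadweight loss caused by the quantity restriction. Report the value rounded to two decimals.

341.33

Rewriting demand in inverse form: P = 183 - 0.5Q.
Unrestricted equilibrium: Q* = (183 - 145)/(0.5 + 1) = 25.3333.
At Q = 4 the demand price is 183 - 0.5(4) = 181 and the supply price is 145 + (4) = 149.
DWL = (1/2)(gap between curves at 4) x (Q* - 4) = (1/2)(32)(21.3333) = 341.3333.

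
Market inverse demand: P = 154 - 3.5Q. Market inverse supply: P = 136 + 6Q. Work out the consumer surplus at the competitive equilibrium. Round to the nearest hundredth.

6.28

Equilibrium: 154 - 3.5Q = 136 + 6Q, so Q* = 1.8947 and P* = 147.3684.
The demand choke price is 154, so CS = (1/2)(Q*)(154 - P*) = (1/2)(1.8947)(6.6316) = 6.2825.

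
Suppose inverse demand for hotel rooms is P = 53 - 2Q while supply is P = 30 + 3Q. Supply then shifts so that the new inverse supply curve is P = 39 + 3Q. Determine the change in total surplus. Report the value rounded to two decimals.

-33.30

Initial equilibrium: Q_0 = 4.6, P_0 = 43.8; CS_0 = (1/2)(4.6)(9.2) = 21.16, PS_0 = (1/2)(4.6)(13.8) = 31.74.
New equilibrium: 53 - 2Q = 39 + 3Q gives Q_1 = 2.8, P_1 = 47.4; CS_1 = 7.84, PS_1 = 11.76.
Change in total surplus = (7.84 + 11.76) - (21.16 + 31.74) = -33.3.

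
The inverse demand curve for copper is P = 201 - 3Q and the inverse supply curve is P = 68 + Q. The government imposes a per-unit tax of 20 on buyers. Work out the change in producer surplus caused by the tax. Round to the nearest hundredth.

-153.75

Pre-tax equilibrium: 201 - 3Q = 68 + Q gives Q* = 33.25, P* = 101.25.
With the tax, buyers' net willingness to pay falls by 20: (201 - 20) - 3Q = 68 + Q, so Q_t = 28.25. Buyers pay P_b = 116.25; sellers receive P_s = P_b - 20 = 96.25.
PS falls from (1/2)(33.25)(33.25) = 552.7812 to (1/2)(28.25)(28.25) = 399.0312, a change of -153.75.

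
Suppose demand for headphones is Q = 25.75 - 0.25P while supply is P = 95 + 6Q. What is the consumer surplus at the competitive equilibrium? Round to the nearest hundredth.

Rewriting demand in inverse form: P = 103 - 4Q.
Equilibrium: 103 - 4Q = 95 + 6Q, so Q* = 0.8 and P* = 99.8.
Consumer surplus is the triangle under demand above P*: (1/2)(0.8)(103 - 99.8) = (1/2)(0.8)(3.2) = 1.28.

1.28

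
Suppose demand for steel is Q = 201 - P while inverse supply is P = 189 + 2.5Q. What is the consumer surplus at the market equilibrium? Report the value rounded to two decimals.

Rewriting demand in inverse form: P = 201 - Q.
Set 201 - Q = 189 + 2.5Q, which gives 12 = 3.5Q, so Q* = 3.4286 and P* = 201 - (3.4286) = 197.5714.
The demand choke price is 201, so CS = (1/2)(Q*)(201 - P*) = (1/2)(3.4286)(3.4286) = 5.8776.

5.88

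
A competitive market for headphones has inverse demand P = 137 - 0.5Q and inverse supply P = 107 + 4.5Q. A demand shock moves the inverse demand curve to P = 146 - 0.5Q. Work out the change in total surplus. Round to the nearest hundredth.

62.10

Initial equilibrium: Q_0 = 6, P_0 = 134; CS_0 = (1/2)(6)(3) = 9, PS_0 = (1/2)(6)(27) = 81.
New equilibrium: 146 - 0.5Q = 107 + 4.5Q gives Q_1 = 7.8, P_1 = 142.1; CS_1 = 15.21, PS_1 = 136.89.
Change in total surplus = (15.21 + 136.89) - (9 + 81) = 62.1.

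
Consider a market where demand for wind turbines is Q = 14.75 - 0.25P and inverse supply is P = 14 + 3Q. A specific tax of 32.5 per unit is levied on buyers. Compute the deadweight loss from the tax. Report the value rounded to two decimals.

75.45

Rewriting demand in inverse form: P = 59 - 4Q.
Pre-tax equilibrium: 59 - 4Q = 14 + 3Q gives Q* = 6.4286, P* = 33.2857.
A tax on buyers shifts demand down by 32.5: (59 - 32.5) - 4Q = 14 + 3Q, so Q_t = 1.7857. Buyers pay P_b = 51.8571; sellers receive P_s = P_b - 32.5 = 19.3571.
Deadweight loss is the triangle between the curves from Q_t to Q*: (1/2)(6.4286 - 1.7857)(32.5) = 75.4464.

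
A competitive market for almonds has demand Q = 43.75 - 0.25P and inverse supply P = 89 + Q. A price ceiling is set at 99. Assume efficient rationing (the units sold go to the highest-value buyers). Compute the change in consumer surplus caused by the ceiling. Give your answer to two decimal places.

-31.68

Rewriting demand in inverse form: P = 175 - 4Q.
Free-market equilibrium: 175 - 4Q = 89 + Q gives Q* = 17.2, P* = 106.2.
At the ceiling price 99, quantity supplied is (99 - 89)/1 = 10; supply is the short side, so Q = 10 trades at P = 99.
CS goes from (1/2)(17.2)(68.8) = 591.68 to 560 (computed as (175 - 99)(10) - (1/2)(4)(10)^2), a change of -31.68.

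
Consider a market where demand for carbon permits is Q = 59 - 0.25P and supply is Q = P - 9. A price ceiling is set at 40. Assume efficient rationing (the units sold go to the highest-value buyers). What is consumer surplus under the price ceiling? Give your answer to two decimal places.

4154.00

Rewriting demand in inverse form: P = 236 - 4Q.
Rewriting supply in inverse form: P = 9 + Q.
Free-market equilibrium: 236 - 4Q = 9 + Q gives Q* = 45.4, P* = 54.4.
At the ceiling price 40, quantity supplied is (40 - 9)/1 = 31; supply is the short side, so Q = 31 trades at P = 40.
The demand price at Q = 31 is 112. CS is the trapezoid between demand and 40 over [0, 31]: (1/2)[(236 - 40) + (112 - 40)](31) = 4154.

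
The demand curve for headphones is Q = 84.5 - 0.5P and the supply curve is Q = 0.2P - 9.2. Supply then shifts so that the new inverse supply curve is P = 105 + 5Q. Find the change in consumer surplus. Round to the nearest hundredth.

Rewriting demand in inverse form: P = 169 - 2Q.
Rewriting supply in inverse form: P = 46 + 5Q.
Initial equilibrium: Q_0 = 17.5714, P_0 = 133.8571; CS_0 = (1/2)(17.5714)(35.1429) = 308.7551, PS_0 = (1/2)(17.5714)(87.8571) = 771.8878.
New equilibrium: 169 - 2Q = 105 + 5Q gives Q_1 = 9.1429, P_1 = 150.7143; CS_1 = 83.5918, PS_1 = 208.9796.
Change in consumer surplus = 83.5918 - 308.7551 = -225.1633.

-225.16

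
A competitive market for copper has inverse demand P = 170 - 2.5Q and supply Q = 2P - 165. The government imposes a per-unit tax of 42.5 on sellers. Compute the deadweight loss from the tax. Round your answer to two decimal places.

301.04

Rewriting supply in inverse form: P = 82.5 + 0.5Q.
Pre-tax equilibrium: 170 - 2.5Q = 82.5 + 0.5Q gives Q* = 29.1667, P* = 97.0833.
A tax on sellers shifts supply up by 42.5: 170 - 2.5Q = 82.5 + 0.5Q + 42.5, so Q_t = 15. Buyers pay P_b = 132.5; sellers receive P_s = P_b - 42.5 = 90.
The welfare triangle lost has base Q* - Q_t = 14.1667 and height t = 42.5, so DWL = (1/2)(14.1667)(42.5) = 301.0417.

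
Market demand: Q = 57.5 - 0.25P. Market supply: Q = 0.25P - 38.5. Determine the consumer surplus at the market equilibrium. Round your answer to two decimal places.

Rewriting demand in inverse form: P = 230 - 4Q.
Rewriting supply in inverse form: P = 154 + 4Q.
Set 230 - 4Q = 154 + 4Q, which gives 76 = 8Q, so Q* = 9.5 and P* = 230 - 4(9.5) = 192.
The demand choke price is 230, so CS = (1/2)(Q*)(230 - P*) = (1/2)(9.5)(38) = 180.5.

180.50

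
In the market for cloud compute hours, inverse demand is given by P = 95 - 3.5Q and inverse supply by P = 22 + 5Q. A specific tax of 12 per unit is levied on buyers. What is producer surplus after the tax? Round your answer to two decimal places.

Pre-tax equilibrium: 95 - 3.5Q = 22 + 5Q gives Q* = 8.5882, P* = 64.9412.
A tax on buyers shifts demand down by 12: (95 - 12) - 3.5Q = 22 + 5Q, so Q_t = 7.1765. Buyers pay P_b = 69.8824; sellers receive P_s = P_b - 12 = 57.8824.
PS = (1/2)(Q_t)(P_s - 22) = (1/2)(7.1765)(35.8824) = 128.7543.

128.75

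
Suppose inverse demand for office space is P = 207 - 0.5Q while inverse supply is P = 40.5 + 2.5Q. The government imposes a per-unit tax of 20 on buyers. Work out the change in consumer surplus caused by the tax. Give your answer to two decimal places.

-173.89

Without the tax, 207 - 0.5Q = 40.5 + 2.5Q so Q* = 55.5 and P* = 179.25.
A tax on buyers shifts demand down by 20: (207 - 20) - 0.5Q = 40.5 + 2.5Q, so Q_t = 48.8333. Buyers pay P_b = 182.5833; sellers receive P_s = P_b - 20 = 162.5833.
CS falls from (1/2)(55.5)(27.75) = 770.0625 to (1/2)(48.8333)(24.4167) = 596.1736, a change of -173.8889.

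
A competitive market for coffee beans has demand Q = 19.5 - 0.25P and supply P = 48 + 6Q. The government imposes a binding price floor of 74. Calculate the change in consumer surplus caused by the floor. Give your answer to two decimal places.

Rewriting demand in inverse form: P = 78 - 4Q.
Without the control, 78 - 4Q = 48 + 6Q so Q* = 3 and P* = 66.
At the floor price 74, quantity demanded is (78 - 74)/4 = 1; demand is the short side, so Q = 1 trades at P = 74.
CS goes from (1/2)(3)(12) = 18 to 2 (computed as (78 - 74)(1) - (1/2)(4)(1)^2), a change of -16.

-16.00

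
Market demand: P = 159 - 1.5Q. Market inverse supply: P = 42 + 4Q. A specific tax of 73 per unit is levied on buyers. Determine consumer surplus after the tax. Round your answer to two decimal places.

Without the tax, 159 - 1.5Q = 42 + 4Q so Q* = 21.2727 and P* = 127.0909.
With the tax, buyers' net willingness to pay falls by 73: (159 - 73) - 1.5Q = 42 + 4Q, so Q_t = 8. Buyers pay P_b = 147; sellers receive P_s = P_b - 73 = 74.
CS = (1/2)(Q_t)(159 - P_b) = (1/2)(8)(12) = 48.

48.00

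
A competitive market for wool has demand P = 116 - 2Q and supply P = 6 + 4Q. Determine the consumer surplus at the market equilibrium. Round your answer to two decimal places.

Set 116 - 2Q = 6 + 4Q, which gives 110 = 6Q, so Q* = 18.3333 and P* = 116 - 2(18.3333) = 79.3333.
Consumer surplus is the triangle under demand above P*: (1/2)(18.3333)(116 - 79.3333) = (1/2)(18.3333)(36.6667) = 336.1111.

336.11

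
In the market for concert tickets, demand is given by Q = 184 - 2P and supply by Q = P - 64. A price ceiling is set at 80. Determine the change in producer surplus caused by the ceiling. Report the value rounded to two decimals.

Rewriting demand in inverse form: P = 92 - 0.5Q.
Rewriting supply in inverse form: P = 64 + Q.
Free-market equilibrium: 92 - 0.5Q = 64 + Q gives Q* = 18.6667, P* = 82.6667.
At P = 80, sellers supply (80 - 64)/1 = 16 while buyers want more, so the quantity traded is 16 at price 80.
PS goes from (1/2)(18.6667)(18.6667) = 174.2222 to 128 (computed as (80 - 64)(16) - (1/2)(1)(16)^2), a change of -46.2222.

-46.22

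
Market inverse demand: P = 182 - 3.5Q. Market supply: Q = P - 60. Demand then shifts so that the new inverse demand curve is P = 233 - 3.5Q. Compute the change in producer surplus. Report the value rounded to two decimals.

371.48

Rewriting supply in inverse form: P = 60 + Q.
Initial equilibrium: Q_0 = 27.1111, P_0 = 87.1111; CS_0 = (1/2)(27.1111)(94.8889) = 1286.2716, PS_0 = (1/2)(27.1111)(27.1111) = 367.5062.
New equilibrium: 233 - 3.5Q = 60 + Q gives Q_1 = 38.4444, P_1 = 98.4444; CS_1 = 2586.4568, PS_1 = 738.9877.
Change in producer surplus = 738.9877 - 367.5062 = 371.4815.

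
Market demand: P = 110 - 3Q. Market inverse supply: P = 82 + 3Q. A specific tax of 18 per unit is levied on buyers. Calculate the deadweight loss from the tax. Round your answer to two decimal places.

27.00

Without the tax, 110 - 3Q = 82 + 3Q so Q* = 4.6667 and P* = 96.
A tax on buyers shifts demand down by 18: (110 - 18) - 3Q = 82 + 3Q, so Q_t = 1.6667. Buyers pay P_b = 105; sellers receive P_s = P_b - 18 = 87.
Deadweight loss is the triangle between the curves from Q_t to Q*: (1/2)(4.6667 - 1.6667)(18) = 27.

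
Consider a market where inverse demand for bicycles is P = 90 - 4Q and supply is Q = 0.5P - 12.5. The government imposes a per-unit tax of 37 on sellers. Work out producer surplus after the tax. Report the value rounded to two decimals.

Rewriting supply in inverse form: P = 25 + 2Q.
Without the tax, 90 - 4Q = 25 + 2Q so Q* = 10.8333 and P* = 46.6667.
A tax on sellers shifts supply up by 37: 90 - 4Q = 25 + 2Q + 37, so Q_t = 4.6667. Buyers pay P_b = 71.3333; sellers receive P_s = P_b - 37 = 34.3333.
PS = (1/2)(Q_t)(P_s - 25) = (1/2)(4.6667)(9.3333) = 21.7778.

21.78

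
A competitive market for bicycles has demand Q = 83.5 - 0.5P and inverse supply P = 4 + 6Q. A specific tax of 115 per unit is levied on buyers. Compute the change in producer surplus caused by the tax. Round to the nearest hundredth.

Rewriting demand in inverse form: P = 167 - 2Q.
Without the tax, 167 - 2Q = 4 + 6Q so Q* = 20.375 and P* = 126.25.
With the tax, buyers' net willingness to pay falls by 115: (167 - 115) - 2Q = 4 + 6Q, so Q_t = 6. Buyers pay P_b = 155; sellers receive P_s = P_b - 115 = 40.
PS falls from (1/2)(20.375)(122.25) = 1245.4219 to (1/2)(6)(36) = 108, a change of -1137.4219.

-1137.42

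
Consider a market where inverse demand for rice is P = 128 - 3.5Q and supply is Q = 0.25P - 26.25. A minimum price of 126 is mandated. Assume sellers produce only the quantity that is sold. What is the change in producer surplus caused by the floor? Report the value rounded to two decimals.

-7.46

Rewriting supply in inverse form: P = 105 + 4Q.
Free-market equilibrium: 128 - 3.5Q = 105 + 4Q gives Q* = 3.0667, P* = 117.2667.
At the floor price 126, quantity demanded is (128 - 126)/3.5 = 0.5714; demand is the short side, so Q = 0.5714 trades at P = 126.
PS goes from (1/2)(3.0667)(12.2667) = 18.8089 to 11.3469 (computed as (126 - 105)(0.5714) - (1/2)(4)(0.5714)^2), a change of -7.462.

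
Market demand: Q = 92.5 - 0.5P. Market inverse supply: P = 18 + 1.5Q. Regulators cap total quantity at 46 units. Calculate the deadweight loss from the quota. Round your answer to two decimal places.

5.14

Rewriting demand in inverse form: P = 185 - 2Q.
Without the quota, 185 - 2Q = 18 + 1.5Q gives Q* = 47.7143.
At Q = 46 the demand price is 185 - 2(46) = 93 and the supply price is 18 + 1.5(46) = 87.
Deadweight loss is the triangle between the curves from 46 to 47.7143: (1/2)(93 - 87)(47.7143 - 46) = 5.1429.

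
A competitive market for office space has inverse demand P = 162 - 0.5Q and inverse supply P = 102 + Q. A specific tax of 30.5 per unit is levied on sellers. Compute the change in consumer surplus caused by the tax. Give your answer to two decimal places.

-303.31

Without the tax, 162 - 0.5Q = 102 + Q so Q* = 40 and P* = 142.
With the tax, sellers need 30.5 more per unit: 162 - 0.5Q = 102 + Q + 30.5, so Q_t = 19.6667. Buyers pay P_b = 152.1667; sellers receive P_s = P_b - 30.5 = 121.6667.
Consumers lose the trapezoid between P* and P_b out to Q_t plus the triangle from Q_t to Q*: change in CS = 96.6944 - 400 = -303.3056.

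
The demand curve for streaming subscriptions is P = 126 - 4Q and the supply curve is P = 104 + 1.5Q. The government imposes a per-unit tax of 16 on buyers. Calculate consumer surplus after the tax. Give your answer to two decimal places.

2.38

Pre-tax equilibrium: 126 - 4Q = 104 + 1.5Q gives Q* = 4, P* = 110.
With the tax, buyers' net willingness to pay falls by 16: (126 - 16) - 4Q = 104 + 1.5Q, so Q_t = 1.0909. Buyers pay P_b = 121.6364; sellers receive P_s = P_b - 16 = 105.6364.
CS = (1/2)(Q_t)(126 - P_b) = (1/2)(1.0909)(4.3636) = 2.3802.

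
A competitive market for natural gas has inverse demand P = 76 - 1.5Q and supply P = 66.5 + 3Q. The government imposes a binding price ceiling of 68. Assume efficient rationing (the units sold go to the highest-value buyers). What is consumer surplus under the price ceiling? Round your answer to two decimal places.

Without the control, 76 - 1.5Q = 66.5 + 3Q so Q* = 2.1111 and P* = 72.8333.
At the ceiling price 68, quantity supplied is (68 - 66.5)/3 = 0.5; supply is the short side, so Q = 0.5 trades at P = 68.
The demand price at Q = 0.5 is 75.25. CS is the trapezoid between demand and 68 over [0, 0.5]: (1/2)[(76 - 68) + (75.25 - 68)](0.5) = 3.8125.

3.81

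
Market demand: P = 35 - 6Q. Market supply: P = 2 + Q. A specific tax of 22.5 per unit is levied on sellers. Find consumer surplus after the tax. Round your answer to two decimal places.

6.75

Pre-tax equilibrium: 35 - 6Q = 2 + Q gives Q* = 4.7143, P* = 6.7143.
A tax on sellers shifts supply up by 22.5: 35 - 6Q = 2 + Q + 22.5, so Q_t = 1.5. Buyers pay P_b = 26; sellers receive P_s = P_b - 22.5 = 3.5.
CS = (1/2)(Q_t)(35 - P_b) = (1/2)(1.5)(9) = 6.75.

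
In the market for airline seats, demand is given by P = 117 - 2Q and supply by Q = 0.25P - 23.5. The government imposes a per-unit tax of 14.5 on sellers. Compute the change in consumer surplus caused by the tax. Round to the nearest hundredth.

-12.69

Rewriting supply in inverse form: P = 94 + 4Q.
Pre-tax equilibrium: 117 - 2Q = 94 + 4Q gives Q* = 3.8333, P* = 109.3333.
With the tax, sellers need 14.5 more per unit: 117 - 2Q = 94 + 4Q + 14.5, so Q_t = 1.4167. Buyers pay P_b = 114.1667; sellers receive P_s = P_b - 14.5 = 99.6667.
Consumers lose the trapezoid between P* and P_b out to Q_t plus the triangle from Q_t to Q*: change in CS = 2.0069 - 14.6944 = -12.6875.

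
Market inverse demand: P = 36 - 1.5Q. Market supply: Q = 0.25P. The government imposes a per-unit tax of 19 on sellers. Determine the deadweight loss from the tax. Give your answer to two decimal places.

Rewriting supply in inverse form: P = 4Q.
Pre-tax equilibrium: 36 - 1.5Q = 4Q gives Q* = 6.5455, P* = 26.1818.
A tax on sellers shifts supply up by 19: 36 - 1.5Q = 4Q + 19, so Q_t = 3.0909. Buyers pay P_b = 31.3636; sellers receive P_s = P_b - 19 = 12.3636.
The welfare triangle lost has base Q* - Q_t = 3.4545 and height t = 19, so DWL = (1/2)(3.4545)(19) = 32.8182.

32.82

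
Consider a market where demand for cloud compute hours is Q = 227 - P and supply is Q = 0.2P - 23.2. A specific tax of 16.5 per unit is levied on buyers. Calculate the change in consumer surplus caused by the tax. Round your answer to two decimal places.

Rewriting demand in inverse form: P = 227 - Q.
Rewriting supply in inverse form: P = 116 + 5Q.
Pre-tax equilibrium: 227 - Q = 116 + 5Q gives Q* = 18.5, P* = 208.5.
With the tax, buyers' net willingness to pay falls by 16.5: (227 - 16.5) - Q = 116 + 5Q, so Q_t = 15.75. Buyers pay P_b = 211.25; sellers receive P_s = P_b - 16.5 = 194.75.
Consumers lose the trapezoid between P* and P_b out to Q_t plus the triangle from Q_t to Q*: change in CS = 124.0312 - 171.125 = -47.0938.

-47.09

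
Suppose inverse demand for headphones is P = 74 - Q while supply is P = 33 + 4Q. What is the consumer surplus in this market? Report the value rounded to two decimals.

Set 74 - Q = 33 + 4Q, which gives 41 = 5Q, so Q* = 8.2 and P* = 74 - (8.2) = 65.8.
The demand choke price is 74, so CS = (1/2)(Q*)(74 - P*) = (1/2)(8.2)(8.2) = 33.62.

33.62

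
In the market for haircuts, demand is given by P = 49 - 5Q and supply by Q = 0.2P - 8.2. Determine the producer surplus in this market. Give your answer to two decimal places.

1.60

Rewriting supply in inverse form: P = 41 + 5Q.
Set 49 - 5Q = 41 + 5Q, which gives 8 = 10Q, so Q* = 0.8 and P* = 49 - 5(0.8) = 45.
The supply curve's price intercept is 41, so PS = (1/2)(Q*)(P* - 41) = (1/2)(0.8)(4) = 1.6.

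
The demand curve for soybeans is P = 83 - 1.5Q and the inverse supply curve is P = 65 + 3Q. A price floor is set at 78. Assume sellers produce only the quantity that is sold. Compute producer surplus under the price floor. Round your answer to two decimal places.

26.67

Without the control, 83 - 1.5Q = 65 + 3Q so Q* = 4 and P* = 77.
At P = 78, buyers demand (83 - 78)/1.5 = 3.3333 while sellers would supply more, so the quantity traded is 3.3333 at price 78.
The supply price at Q = 3.3333 is 75. PS is the trapezoid between 78 and supply over [0, 3.3333]: (1/2)[(78 - 65) + (78 - 75)](3.3333) = 26.6667.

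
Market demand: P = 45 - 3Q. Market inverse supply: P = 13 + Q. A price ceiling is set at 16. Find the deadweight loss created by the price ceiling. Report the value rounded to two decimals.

Free-market equilibrium: 45 - 3Q = 13 + Q gives Q* = 8, P* = 21.
At the ceiling price 16, quantity supplied is (16 - 13)/1 = 3; supply is the short side, so Q = 3 trades at P = 16.
At Q = 3 the demand price is 36 and the supply price is 16. Deadweight loss is the triangle between the curves from 3 to 8: (1/2)(36 - 16)(8 - 3) = 50.

50.00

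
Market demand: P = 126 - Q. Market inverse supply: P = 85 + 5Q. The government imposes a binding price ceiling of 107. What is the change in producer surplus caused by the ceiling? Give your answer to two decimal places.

-68.34

Without the control, 126 - Q = 85 + 5Q so Q* = 6.8333 and P* = 119.1667.
At the ceiling price 107, quantity supplied is (107 - 85)/5 = 4.4; supply is the short side, so Q = 4.4 trades at P = 107.
PS goes from (1/2)(6.8333)(34.1667) = 116.7361 to 48.4 (computed as (107 - 85)(4.4) - (1/2)(5)(4.4)^2), a change of -68.3361.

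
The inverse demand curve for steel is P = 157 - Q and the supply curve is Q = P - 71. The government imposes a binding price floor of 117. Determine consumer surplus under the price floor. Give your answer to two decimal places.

Rewriting supply in inverse form: P = 71 + Q.
Without the control, 157 - Q = 71 + Q so Q* = 43 and P* = 114.
At P = 117, buyers demand (157 - 117)/1 = 40 while sellers would supply more, so the quantity traded is 40 at price 117.
CS is the triangle under demand above 117: (1/2)(40)(157 - 117) = 800.

800.00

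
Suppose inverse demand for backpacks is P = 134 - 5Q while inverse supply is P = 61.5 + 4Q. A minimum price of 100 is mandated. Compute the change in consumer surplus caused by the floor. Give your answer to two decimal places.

Free-market equilibrium: 134 - 5Q = 61.5 + 4Q gives Q* = 8.0556, P* = 93.7222.
At P = 100, buyers demand (134 - 100)/5 = 6.8 while sellers would supply more, so the quantity traded is 6.8 at price 100.
CS goes from (1/2)(8.0556)(40.2778) = 162.2299 to 115.6 (computed as (134 - 100)(6.8) - (1/2)(5)(6.8)^2), a change of -46.6299.

-46.63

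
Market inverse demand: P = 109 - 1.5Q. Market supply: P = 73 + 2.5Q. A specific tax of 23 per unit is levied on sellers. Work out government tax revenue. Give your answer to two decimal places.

Pre-tax equilibrium: 109 - 1.5Q = 73 + 2.5Q gives Q* = 9, P* = 95.5.
With the tax, sellers need 23 more per unit: 109 - 1.5Q = 73 + 2.5Q + 23, so Q_t = 3.25. Buyers pay P_b = 104.125; sellers receive P_s = P_b - 23 = 81.125.
Revenue is the tax times quantity traded: 23 x 3.25 = 74.75.

74.75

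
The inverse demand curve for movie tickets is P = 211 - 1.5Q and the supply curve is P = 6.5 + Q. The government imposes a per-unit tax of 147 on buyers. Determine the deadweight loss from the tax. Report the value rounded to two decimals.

4321.80

Without the tax, 211 - 1.5Q = 6.5 + Q so Q* = 81.8 and P* = 88.3.
A tax on buyers shifts demand down by 147: (211 - 147) - 1.5Q = 6.5 + Q, so Q_t = 23. Buyers pay P_b = 176.5; sellers receive P_s = P_b - 147 = 29.5.
Deadweight loss is the triangle between the curves from Q_t to Q*: (1/2)(81.8 - 23)(147) = 4321.8.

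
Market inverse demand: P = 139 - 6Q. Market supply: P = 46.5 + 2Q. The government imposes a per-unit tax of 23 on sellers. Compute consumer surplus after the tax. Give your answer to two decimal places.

Without the tax, 139 - 6Q = 46.5 + 2Q so Q* = 11.5625 and P* = 69.625.
A tax on sellers shifts supply up by 23: 139 - 6Q = 46.5 + 2Q + 23, so Q_t = 8.6875. Buyers pay P_b = 86.875; sellers receive P_s = P_b - 23 = 63.875.
CS = (1/2)(Q_t)(139 - P_b) = (1/2)(8.6875)(52.125) = 226.418.

226.42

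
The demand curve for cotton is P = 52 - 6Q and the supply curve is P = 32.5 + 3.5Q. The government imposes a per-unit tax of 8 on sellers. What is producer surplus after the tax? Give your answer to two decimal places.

2.56

Pre-tax equilibrium: 52 - 6Q = 32.5 + 3.5Q gives Q* = 2.0526, P* = 39.6842.
With the tax, sellers need 8 more per unit: 52 - 6Q = 32.5 + 3.5Q + 8, so Q_t = 1.2105. Buyers pay P_b = 44.7368; sellers receive P_s = P_b - 8 = 36.7368.
Producer surplus is the triangle above supply below P_s: (1/2)(1.2105)(36.7368 - 32.5) = 2.5644.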